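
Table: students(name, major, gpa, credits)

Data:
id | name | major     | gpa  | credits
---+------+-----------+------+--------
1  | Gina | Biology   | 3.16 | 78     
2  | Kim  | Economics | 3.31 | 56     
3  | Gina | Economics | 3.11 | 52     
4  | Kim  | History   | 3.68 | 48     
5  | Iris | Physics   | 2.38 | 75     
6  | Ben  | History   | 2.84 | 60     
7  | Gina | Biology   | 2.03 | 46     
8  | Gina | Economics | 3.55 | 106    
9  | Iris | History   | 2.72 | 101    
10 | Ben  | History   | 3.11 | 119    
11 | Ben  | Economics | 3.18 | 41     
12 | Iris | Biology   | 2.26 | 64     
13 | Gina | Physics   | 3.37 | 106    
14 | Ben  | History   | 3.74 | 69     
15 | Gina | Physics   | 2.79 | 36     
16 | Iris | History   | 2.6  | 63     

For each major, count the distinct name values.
SELECT major, COUNT(DISTINCT name)
FROM students
GROUP BY major

Result:
  Biology: 2 distinct
  Economics: 3 distinct
  History: 3 distinct
  Physics: 2 distinct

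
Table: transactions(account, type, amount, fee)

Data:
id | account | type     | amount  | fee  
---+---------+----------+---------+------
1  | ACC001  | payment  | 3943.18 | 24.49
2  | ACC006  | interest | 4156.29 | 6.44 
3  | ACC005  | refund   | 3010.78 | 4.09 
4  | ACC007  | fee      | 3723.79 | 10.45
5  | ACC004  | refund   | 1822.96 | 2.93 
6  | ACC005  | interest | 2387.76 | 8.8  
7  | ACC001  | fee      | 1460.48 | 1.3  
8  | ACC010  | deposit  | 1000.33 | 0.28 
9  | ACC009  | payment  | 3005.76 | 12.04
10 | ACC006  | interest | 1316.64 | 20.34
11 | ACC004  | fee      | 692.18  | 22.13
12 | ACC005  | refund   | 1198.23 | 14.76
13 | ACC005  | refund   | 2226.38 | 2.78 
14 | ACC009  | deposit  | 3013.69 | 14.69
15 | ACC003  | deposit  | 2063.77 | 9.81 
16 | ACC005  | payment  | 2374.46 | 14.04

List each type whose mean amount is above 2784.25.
SELECT type, AVG(amount)
FROM transactions
GROUP BY type
HAVING AVG(amount) > 2784.25

Result:
  payment: avg=3107.80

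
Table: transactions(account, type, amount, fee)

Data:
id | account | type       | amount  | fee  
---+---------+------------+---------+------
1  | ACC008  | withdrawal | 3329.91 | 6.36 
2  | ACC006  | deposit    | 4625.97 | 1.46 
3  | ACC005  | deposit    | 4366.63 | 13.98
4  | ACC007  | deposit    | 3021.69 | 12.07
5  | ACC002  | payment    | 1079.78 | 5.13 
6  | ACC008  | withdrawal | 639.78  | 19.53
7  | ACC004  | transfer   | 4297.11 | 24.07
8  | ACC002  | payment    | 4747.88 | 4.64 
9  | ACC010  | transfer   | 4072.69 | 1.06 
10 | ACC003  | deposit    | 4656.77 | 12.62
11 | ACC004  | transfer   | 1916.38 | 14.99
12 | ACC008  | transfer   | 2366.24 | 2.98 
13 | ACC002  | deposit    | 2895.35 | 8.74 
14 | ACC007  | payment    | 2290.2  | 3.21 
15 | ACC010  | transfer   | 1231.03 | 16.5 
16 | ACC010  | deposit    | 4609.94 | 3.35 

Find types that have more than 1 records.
SELECT type, COUNT(*) as cnt
FROM transactions
GROUP BY type
HAVING COUNT(*) > 1

Result:
  deposit: 6
  payment: 3
  transfer: 5
  withdrawal: 2

Note: HAVING filters groups after aggregation, WHERE filters rows before.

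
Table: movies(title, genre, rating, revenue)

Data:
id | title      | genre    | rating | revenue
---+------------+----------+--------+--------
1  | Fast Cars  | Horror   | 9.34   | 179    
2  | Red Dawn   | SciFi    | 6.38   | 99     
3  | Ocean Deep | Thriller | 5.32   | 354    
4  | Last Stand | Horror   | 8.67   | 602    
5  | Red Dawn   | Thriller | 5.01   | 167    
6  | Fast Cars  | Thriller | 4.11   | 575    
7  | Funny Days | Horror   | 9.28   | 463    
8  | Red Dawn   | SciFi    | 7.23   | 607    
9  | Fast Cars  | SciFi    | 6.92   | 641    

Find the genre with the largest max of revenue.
SELECT genre, MAX(revenue) as val
FROM movies
GROUP BY genre
ORDER BY val DESC
LIMIT 1

Result: SciFi with max(revenue) = 641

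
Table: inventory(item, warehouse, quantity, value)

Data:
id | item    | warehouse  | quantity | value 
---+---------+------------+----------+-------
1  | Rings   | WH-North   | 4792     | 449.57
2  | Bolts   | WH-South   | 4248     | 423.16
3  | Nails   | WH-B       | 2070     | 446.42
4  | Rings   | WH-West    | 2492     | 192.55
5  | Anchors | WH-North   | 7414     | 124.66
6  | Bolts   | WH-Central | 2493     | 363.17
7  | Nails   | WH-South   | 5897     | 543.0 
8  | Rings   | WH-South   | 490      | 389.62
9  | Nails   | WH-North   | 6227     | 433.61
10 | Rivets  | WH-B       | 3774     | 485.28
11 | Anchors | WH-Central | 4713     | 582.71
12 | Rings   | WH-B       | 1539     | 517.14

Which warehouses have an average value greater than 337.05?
SELECT warehouse, AVG(value)
FROM inventory
GROUP BY warehouse
HAVING AVG(value) > 337.05

Result:
  WH-B: avg=482.95
  WH-Central: avg=472.94
  WH-South: avg=451.93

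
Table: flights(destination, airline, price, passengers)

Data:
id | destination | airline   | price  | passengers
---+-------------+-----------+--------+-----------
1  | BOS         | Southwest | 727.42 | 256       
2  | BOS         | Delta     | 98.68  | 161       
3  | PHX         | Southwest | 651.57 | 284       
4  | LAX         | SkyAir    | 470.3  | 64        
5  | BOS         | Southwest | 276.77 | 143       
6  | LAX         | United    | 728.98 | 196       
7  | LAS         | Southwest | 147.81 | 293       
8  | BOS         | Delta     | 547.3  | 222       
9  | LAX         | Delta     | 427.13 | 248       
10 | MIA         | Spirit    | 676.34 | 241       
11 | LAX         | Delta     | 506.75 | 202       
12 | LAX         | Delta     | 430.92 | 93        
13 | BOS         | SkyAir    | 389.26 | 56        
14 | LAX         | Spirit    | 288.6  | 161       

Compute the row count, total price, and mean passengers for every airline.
SELECT airline,
       COUNT(*) as cnt,
       SUM(price) as total_price,
       AVG(passengers) as avg_passengers
FROM flights
GROUP BY airline

Result:
  Delta: 5 records, 2010.78 total price, 185.20 avg passengers
  SkyAir: 2 records, 859.56 total price, 60.00 avg passengers
  Southwest: 4 records, 1803.57 total price, 244.00 avg passengers
  Spirit: 2 records, 964.94 total price, 201.00 avg passengers
  United: 1 records, 728.98 total price, 196.00 avg passengers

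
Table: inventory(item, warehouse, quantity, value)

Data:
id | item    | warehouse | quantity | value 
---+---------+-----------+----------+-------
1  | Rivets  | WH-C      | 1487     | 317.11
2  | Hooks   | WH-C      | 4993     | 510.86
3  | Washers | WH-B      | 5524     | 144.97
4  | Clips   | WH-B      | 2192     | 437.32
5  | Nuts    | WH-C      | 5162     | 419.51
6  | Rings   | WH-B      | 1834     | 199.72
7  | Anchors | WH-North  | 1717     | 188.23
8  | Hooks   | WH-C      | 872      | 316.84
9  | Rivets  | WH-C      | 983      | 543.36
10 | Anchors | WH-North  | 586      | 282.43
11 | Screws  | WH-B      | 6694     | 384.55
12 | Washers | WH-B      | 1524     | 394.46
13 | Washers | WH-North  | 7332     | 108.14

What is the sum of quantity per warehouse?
SELECT warehouse, SUM(quantity) as result
FROM inventory
GROUP BY warehouse

Result:
  WH-B: 17768
  WH-C: 13497
  WH-North: 9635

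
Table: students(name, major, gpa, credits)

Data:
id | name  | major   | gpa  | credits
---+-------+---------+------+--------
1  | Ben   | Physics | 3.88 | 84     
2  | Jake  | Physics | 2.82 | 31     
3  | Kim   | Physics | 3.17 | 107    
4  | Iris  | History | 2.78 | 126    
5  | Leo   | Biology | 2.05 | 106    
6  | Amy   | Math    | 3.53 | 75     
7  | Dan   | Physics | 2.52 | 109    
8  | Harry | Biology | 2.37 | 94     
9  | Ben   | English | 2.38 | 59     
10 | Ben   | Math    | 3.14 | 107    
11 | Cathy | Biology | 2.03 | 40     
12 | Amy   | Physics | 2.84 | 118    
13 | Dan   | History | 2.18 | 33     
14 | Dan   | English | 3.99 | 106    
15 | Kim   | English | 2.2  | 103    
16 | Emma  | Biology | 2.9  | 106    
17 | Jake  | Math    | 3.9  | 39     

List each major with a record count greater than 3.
SELECT major, COUNT(*) as cnt
FROM students
GROUP BY major
HAVING COUNT(*) > 3

Result:
  Biology: 4
  Physics: 5

Note: HAVING filters groups after aggregation, WHERE filters rows before.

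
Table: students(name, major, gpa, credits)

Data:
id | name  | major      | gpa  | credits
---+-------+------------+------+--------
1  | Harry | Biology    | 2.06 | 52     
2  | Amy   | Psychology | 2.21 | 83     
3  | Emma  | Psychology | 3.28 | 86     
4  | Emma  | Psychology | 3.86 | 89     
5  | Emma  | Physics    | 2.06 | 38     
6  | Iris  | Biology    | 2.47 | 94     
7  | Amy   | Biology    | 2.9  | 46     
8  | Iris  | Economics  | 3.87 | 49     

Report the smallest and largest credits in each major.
SELECT major, MIN(credits), MAX(credits)
FROM students
GROUP BY major

Result:
  Biology: min=46, max=94
  Economics: min=49, max=49
  Physics: min=38, max=38
  Psychology: min=83, max=89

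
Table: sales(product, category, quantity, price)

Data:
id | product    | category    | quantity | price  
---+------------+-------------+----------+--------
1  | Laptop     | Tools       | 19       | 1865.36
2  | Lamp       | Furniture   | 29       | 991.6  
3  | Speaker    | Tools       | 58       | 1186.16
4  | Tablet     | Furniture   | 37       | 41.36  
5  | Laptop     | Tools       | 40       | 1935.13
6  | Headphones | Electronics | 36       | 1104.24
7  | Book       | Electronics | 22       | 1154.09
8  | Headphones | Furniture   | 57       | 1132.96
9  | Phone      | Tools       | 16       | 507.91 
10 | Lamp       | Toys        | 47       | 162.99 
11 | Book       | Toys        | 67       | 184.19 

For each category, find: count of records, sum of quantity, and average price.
SELECT category,
       COUNT(*) as cnt,
       SUM(quantity) as total_quantity,
       AVG(price) as avg_price
FROM sales
GROUP BY category

Result:
  Electronics: 2 records, 58 total quantity, 1129.17 avg price
  Furniture: 3 records, 123 total quantity, 721.97 avg price
  Tools: 4 records, 133 total quantity, 1373.64 avg price
  Toys: 2 records, 114 total quantity, 173.59 avg price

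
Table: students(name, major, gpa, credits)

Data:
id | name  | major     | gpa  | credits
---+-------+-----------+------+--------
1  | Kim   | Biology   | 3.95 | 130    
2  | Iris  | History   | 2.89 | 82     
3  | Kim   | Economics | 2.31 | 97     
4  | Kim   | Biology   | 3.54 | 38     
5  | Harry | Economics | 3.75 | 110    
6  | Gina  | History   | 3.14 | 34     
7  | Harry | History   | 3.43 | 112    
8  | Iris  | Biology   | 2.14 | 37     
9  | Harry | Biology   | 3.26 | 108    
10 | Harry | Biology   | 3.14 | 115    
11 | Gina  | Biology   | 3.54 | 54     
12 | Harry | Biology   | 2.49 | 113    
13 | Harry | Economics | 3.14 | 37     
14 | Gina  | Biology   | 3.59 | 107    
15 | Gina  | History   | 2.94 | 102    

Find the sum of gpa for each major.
SELECT major, SUM(gpa) as result
FROM students
GROUP BY major

Result:
  Biology: 25.65
  Economics: 9.20
  History: 12.40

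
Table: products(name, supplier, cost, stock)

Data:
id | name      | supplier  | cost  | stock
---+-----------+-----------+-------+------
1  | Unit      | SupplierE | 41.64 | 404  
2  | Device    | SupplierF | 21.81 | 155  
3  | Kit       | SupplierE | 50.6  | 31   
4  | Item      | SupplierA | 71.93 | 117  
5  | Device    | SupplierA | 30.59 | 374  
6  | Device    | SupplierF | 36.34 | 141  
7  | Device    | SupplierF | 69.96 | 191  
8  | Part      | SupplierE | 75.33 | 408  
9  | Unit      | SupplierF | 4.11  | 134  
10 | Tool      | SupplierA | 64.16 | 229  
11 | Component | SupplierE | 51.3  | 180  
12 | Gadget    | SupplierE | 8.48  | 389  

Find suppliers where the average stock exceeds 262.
SELECT supplier, AVG(stock)
FROM products
GROUP BY supplier
HAVING AVG(stock) > 262

Result:
  SupplierE: avg=282.40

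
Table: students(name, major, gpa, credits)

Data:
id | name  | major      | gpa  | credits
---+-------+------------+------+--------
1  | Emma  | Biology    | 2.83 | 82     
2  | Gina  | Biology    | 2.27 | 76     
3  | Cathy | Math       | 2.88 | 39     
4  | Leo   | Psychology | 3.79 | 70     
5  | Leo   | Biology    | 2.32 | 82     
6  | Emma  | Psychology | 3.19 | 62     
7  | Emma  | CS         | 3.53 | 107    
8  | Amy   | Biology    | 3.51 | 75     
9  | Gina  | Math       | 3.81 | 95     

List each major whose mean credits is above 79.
SELECT major, AVG(credits)
FROM students
GROUP BY major
HAVING AVG(credits) > 79

Result:
  CS: avg=107.00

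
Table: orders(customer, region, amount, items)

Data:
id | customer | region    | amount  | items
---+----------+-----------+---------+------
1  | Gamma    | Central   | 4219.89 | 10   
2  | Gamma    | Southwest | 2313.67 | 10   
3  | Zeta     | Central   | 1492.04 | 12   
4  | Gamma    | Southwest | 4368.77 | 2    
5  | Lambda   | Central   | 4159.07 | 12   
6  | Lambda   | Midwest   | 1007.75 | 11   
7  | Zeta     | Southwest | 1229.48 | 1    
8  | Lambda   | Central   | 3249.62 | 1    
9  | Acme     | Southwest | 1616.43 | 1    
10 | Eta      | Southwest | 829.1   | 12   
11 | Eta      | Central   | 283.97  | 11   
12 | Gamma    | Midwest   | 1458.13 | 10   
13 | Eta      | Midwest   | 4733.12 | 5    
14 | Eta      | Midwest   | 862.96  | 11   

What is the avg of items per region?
SELECT region, AVG(items) as result
FROM orders
GROUP BY region

Result:
  Central: 9.20
  Midwest: 9.25
  Southwest: 5.20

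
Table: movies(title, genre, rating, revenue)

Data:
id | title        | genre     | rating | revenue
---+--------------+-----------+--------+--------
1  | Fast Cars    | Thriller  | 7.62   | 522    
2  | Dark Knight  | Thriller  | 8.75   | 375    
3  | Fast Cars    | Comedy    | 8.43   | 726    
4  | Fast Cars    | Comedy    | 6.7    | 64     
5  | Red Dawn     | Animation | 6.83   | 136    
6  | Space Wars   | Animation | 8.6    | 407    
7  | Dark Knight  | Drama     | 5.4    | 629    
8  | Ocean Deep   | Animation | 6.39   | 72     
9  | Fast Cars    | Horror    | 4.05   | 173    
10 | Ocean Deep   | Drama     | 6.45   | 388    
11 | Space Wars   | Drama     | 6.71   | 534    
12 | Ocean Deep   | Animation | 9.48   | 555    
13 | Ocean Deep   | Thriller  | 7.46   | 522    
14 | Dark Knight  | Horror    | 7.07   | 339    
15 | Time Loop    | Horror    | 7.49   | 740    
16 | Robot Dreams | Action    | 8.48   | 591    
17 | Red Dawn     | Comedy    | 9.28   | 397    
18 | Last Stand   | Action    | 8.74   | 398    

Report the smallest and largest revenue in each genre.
SELECT genre, MIN(revenue), MAX(revenue)
FROM movies
GROUP BY genre

Result:
  Action: min=398, max=591
  Animation: min=72, max=555
  Comedy: min=64, max=726
  Drama: min=388, max=629
  Horror: min=173, max=740
  Thriller: min=375, max=522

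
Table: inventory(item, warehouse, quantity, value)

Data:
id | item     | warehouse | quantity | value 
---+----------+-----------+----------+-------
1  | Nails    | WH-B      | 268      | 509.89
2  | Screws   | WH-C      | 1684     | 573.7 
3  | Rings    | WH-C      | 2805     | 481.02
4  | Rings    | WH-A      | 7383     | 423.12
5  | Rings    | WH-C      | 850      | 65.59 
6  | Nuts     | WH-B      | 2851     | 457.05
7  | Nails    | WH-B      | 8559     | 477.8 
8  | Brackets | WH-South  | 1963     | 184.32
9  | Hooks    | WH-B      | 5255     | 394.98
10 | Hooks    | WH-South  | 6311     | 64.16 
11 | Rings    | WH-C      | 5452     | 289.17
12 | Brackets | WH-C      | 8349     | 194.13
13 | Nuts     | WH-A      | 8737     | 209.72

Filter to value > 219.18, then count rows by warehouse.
SELECT warehouse, COUNT(*)
FROM inventory
WHERE value > 219.18
GROUP BY warehouse

Note: WHERE filters rows before grouping.

Result:
  WH-A: 1
  WH-B: 4
  WH-C: 3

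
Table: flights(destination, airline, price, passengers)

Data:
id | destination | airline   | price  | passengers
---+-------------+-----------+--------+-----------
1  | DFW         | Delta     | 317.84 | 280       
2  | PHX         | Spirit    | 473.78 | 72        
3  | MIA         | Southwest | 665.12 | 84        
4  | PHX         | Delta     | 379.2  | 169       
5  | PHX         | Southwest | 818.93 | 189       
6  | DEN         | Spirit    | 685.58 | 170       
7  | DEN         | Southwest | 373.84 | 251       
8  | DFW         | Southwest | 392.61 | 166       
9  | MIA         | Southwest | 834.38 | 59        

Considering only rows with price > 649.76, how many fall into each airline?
SELECT airline, COUNT(*)
FROM flights
WHERE price > 649.76
GROUP BY airline

Note: WHERE filters rows before grouping.

Result:
  Southwest: 3
  Spirit: 1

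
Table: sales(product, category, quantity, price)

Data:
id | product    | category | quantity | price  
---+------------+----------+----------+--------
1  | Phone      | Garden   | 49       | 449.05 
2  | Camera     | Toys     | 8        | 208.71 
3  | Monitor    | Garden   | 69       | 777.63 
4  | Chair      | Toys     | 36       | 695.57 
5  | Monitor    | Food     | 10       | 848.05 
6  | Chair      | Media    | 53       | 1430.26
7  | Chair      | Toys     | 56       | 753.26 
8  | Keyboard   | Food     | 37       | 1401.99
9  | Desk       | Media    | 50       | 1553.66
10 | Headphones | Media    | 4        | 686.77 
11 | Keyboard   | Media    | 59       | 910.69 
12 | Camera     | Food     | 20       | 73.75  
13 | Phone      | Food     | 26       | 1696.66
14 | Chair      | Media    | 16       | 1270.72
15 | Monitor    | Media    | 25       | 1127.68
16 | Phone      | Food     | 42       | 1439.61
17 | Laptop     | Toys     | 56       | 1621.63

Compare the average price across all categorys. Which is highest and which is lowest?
SELECT category, AVG(price)
FROM sales
GROUP BY category
ORDER BY AVG(price)

All groups:
  Garden: 613.34
  Toys: 819.79
  Food: 1092.01
  Media: 1163.30

Highest: Media (1163.30)
Lowest: Garden (613.34)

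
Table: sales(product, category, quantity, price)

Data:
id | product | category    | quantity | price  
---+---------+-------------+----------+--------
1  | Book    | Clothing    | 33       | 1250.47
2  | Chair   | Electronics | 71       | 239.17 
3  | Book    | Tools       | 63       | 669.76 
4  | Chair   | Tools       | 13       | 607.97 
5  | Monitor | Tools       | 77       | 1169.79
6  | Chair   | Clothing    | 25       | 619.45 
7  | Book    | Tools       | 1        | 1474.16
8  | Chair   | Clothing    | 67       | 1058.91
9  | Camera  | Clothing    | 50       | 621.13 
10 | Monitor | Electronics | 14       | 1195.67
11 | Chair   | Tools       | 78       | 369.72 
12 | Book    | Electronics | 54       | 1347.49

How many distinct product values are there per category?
SELECT category, COUNT(DISTINCT product)
FROM sales
GROUP BY category

Result:
  Clothing: 3 distinct
  Electronics: 3 distinct
  Tools: 3 distinct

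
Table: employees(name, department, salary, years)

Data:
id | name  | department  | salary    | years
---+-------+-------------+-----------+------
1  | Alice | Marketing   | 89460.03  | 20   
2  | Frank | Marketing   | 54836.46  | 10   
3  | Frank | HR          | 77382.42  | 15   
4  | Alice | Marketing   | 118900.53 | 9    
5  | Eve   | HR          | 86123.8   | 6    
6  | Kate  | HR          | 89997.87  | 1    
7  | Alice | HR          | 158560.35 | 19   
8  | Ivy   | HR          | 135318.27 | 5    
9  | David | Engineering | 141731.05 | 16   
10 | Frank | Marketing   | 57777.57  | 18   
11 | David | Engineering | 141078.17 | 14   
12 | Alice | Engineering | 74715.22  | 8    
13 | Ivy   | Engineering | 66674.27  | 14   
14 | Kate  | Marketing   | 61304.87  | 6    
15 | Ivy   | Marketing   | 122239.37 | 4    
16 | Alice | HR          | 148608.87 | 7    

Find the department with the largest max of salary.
SELECT department, MAX(salary) as val
FROM employees
GROUP BY department
ORDER BY val DESC
LIMIT 1

Result: HR with max(salary) = 158560.35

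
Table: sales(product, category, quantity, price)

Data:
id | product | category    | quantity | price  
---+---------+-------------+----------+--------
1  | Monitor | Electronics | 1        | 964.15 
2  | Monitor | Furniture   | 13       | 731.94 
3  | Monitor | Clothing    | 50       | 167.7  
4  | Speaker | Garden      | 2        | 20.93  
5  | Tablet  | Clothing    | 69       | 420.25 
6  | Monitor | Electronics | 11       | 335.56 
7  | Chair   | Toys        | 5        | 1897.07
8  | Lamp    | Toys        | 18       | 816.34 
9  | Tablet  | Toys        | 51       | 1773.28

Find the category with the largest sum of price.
SELECT category, SUM(price) as val
FROM sales
GROUP BY category
ORDER BY val DESC
LIMIT 1

Result: Toys with sum(price) = 4486.69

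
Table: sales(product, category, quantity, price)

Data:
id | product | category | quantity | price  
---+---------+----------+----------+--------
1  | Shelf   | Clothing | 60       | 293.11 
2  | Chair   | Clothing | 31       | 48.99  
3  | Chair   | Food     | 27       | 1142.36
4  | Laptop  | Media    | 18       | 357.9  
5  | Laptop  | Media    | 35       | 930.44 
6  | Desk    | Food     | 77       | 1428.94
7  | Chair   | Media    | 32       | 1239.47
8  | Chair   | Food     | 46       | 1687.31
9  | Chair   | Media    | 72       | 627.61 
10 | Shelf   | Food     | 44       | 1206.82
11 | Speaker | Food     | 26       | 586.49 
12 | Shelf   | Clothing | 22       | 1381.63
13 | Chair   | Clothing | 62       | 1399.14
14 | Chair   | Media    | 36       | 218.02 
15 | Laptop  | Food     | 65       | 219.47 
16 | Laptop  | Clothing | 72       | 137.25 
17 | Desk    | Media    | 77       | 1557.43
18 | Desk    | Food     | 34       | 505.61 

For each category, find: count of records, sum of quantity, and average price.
SELECT category,
       COUNT(*) as cnt,
       SUM(quantity) as total_quantity,
       AVG(price) as avg_price
FROM sales
GROUP BY category

Result:
  Clothing: 5 records, 247 total quantity, 652.02 avg price
  Food: 7 records, 319 total quantity, 968.14 avg price
  Media: 6 records, 270 total quantity, 821.81 avg price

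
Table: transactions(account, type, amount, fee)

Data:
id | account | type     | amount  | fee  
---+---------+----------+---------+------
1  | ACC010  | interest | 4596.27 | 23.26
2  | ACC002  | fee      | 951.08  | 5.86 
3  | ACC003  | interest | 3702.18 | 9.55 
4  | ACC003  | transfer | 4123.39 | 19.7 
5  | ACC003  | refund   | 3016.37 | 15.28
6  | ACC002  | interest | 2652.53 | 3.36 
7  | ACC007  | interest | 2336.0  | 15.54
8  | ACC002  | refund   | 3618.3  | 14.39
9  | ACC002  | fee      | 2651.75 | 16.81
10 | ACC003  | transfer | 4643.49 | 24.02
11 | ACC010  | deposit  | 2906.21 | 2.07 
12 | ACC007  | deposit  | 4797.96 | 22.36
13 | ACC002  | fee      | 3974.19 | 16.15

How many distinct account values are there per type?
SELECT type, COUNT(DISTINCT account)
FROM transactions
GROUP BY type

Result:
  deposit: 2 distinct
  fee: 1 distinct
  interest: 4 distinct
  refund: 2 distinct
  transfer: 1 distinct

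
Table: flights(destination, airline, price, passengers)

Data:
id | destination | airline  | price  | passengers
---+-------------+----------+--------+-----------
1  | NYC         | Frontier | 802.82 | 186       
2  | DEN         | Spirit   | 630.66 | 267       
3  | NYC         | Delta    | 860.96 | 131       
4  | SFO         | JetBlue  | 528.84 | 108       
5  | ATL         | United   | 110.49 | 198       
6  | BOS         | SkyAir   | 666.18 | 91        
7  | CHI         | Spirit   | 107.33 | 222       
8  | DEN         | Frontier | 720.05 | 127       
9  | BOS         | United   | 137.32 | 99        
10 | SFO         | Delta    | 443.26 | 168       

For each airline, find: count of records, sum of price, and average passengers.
SELECT airline,
       COUNT(*) as cnt,
       SUM(price) as total_price,
       AVG(passengers) as avg_passengers
FROM flights
GROUP BY airline

Result:
  Delta: 2 records, 1304.22 total price, 149.50 avg passengers
  Frontier: 2 records, 1522.87 total price, 156.50 avg passengers
  JetBlue: 1 records, 528.84 total price, 108.00 avg passengers
  SkyAir: 1 records, 666.18 total price, 91.00 avg passengers
  Spirit: 2 records, 737.99 total price, 244.50 avg passengers
  United: 2 records, 247.81 total price, 148.50 avg passengers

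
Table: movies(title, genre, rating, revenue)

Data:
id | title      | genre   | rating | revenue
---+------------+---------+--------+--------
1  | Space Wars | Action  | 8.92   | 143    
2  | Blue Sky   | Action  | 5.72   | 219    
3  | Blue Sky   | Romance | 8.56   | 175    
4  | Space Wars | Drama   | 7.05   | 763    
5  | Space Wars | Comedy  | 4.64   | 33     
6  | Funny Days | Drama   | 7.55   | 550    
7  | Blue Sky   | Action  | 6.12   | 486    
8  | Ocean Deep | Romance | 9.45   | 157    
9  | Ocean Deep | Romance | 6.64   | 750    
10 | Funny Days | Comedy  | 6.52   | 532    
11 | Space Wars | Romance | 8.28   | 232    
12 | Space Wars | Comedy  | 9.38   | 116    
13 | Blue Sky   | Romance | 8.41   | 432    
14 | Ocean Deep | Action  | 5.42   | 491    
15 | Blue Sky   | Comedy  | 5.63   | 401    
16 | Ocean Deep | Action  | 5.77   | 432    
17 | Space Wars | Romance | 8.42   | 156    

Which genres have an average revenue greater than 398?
SELECT genre, AVG(revenue)
FROM movies
GROUP BY genre
HAVING AVG(revenue) > 398

Result:
  Drama: avg=656.50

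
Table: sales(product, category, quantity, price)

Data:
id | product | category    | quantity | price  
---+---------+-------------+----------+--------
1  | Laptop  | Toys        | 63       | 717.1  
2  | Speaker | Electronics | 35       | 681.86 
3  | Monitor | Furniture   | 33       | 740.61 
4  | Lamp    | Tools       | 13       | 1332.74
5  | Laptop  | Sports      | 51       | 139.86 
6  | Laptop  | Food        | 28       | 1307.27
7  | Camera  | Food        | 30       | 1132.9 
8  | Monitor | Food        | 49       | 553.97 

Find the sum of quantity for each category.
SELECT category, SUM(quantity) as result
FROM sales
GROUP BY category

Result:
  Electronics: 35
  Food: 107
  Furniture: 33
  Sports: 51
  Tools: 13
  Toys: 63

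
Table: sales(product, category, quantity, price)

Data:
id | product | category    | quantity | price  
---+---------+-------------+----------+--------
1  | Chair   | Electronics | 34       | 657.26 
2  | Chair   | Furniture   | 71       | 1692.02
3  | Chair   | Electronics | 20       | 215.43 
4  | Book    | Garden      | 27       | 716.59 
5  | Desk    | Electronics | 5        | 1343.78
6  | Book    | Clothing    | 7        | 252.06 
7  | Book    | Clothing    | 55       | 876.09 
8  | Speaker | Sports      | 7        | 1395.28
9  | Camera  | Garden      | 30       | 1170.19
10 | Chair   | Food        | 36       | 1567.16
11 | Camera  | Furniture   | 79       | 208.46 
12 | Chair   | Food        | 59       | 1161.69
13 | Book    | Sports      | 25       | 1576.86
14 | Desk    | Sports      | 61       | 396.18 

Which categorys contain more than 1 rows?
SELECT category, COUNT(*) as cnt
FROM sales
GROUP BY category
HAVING COUNT(*) > 1

Result:
  Clothing: 2
  Electronics: 3
  Food: 2
  Furniture: 2
  Garden: 2
  Sports: 3

Note: HAVING filters groups after aggregation, WHERE filters rows before.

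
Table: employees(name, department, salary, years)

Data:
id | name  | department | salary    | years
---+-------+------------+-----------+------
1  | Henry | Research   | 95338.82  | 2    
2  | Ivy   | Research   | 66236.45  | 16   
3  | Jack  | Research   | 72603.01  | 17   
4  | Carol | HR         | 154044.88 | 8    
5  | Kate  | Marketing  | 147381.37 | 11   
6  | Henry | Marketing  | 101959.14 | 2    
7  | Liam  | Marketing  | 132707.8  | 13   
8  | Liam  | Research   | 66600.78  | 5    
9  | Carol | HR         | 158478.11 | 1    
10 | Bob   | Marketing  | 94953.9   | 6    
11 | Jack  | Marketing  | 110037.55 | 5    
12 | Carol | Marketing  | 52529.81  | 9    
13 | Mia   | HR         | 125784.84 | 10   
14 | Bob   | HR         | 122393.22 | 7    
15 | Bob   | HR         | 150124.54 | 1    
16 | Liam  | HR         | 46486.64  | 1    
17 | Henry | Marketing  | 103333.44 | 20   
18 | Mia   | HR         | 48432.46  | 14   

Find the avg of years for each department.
SELECT department, AVG(years) as result
FROM employees
GROUP BY department

Result:
  HR: 6.00
  Marketing: 9.43
  Research: 10.00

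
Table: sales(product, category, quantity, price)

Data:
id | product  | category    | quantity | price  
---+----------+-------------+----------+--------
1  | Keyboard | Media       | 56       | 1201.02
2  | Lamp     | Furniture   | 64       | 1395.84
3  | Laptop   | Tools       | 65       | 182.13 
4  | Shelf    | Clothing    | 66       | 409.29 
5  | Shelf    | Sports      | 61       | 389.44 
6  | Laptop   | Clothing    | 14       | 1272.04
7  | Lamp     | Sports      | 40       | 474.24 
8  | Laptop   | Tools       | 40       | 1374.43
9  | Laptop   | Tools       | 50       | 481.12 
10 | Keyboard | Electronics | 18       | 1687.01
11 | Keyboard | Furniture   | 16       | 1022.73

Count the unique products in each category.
SELECT category, COUNT(DISTINCT product)
FROM sales
GROUP BY category

Result:
  Clothing: 2 distinct
  Electronics: 1 distinct
  Furniture: 2 distinct
  Media: 1 distinct
  Sports: 2 distinct
  Tools: 1 distinct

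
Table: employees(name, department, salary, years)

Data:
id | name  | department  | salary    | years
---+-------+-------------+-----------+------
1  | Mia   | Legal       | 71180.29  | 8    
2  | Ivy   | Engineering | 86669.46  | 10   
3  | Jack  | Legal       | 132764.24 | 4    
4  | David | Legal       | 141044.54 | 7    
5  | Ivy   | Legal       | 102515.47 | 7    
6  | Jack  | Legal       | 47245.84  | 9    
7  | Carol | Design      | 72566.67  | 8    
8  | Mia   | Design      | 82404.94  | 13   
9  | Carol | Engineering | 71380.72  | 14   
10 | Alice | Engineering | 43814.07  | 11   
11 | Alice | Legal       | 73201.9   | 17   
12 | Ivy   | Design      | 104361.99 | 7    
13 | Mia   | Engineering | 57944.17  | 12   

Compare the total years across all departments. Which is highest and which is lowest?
SELECT department, SUM(years)
FROM employees
GROUP BY department
ORDER BY SUM(years)

All groups:
  Design: 28
  Engineering: 47
  Legal: 52

Highest: Legal (52)
Lowest: Design (28)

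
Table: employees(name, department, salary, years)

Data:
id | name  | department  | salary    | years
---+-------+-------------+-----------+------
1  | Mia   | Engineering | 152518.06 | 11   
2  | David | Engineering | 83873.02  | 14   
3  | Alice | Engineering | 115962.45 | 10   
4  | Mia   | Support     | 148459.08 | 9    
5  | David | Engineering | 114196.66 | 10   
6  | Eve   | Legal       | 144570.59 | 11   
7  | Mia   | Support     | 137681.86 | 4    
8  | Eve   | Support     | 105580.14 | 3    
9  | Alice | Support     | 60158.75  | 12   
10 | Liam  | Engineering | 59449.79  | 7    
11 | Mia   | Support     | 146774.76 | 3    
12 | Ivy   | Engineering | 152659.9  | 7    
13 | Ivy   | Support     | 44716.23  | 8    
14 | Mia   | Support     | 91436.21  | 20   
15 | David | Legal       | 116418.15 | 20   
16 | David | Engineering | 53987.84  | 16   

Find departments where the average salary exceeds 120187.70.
SELECT department, AVG(salary)
FROM employees
GROUP BY department
HAVING AVG(salary) > 120187.70

Result:
  Legal: avg=130494.37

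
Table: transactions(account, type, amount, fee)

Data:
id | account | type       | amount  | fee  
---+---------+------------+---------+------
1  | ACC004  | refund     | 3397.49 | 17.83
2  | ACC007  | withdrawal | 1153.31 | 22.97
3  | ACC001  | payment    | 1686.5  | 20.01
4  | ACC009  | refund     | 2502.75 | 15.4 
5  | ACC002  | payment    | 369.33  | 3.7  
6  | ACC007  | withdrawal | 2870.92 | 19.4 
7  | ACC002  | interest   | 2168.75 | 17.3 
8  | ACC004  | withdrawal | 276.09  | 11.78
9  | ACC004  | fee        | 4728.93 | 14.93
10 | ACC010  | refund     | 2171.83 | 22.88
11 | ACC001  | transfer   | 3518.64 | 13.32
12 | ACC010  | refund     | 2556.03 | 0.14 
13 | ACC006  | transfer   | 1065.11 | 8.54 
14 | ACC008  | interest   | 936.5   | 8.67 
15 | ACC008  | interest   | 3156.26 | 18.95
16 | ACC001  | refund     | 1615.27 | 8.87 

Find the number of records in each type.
SELECT type, COUNT(*) as count
FROM transactions
GROUP BY type

Result:
  fee: 1
  interest: 3
  payment: 2
  refund: 5
  transfer: 2
  withdrawal: 3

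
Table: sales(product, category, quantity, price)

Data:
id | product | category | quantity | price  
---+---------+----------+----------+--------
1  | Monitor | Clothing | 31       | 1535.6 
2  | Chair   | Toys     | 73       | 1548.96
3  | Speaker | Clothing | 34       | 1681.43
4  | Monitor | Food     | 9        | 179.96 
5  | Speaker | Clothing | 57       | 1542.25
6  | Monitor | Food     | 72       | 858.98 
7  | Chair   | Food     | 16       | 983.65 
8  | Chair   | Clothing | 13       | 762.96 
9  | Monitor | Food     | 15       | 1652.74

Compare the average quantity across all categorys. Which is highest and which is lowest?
SELECT category, AVG(quantity)
FROM sales
GROUP BY category
ORDER BY AVG(quantity)

All groups:
  Food: 28.00
  Clothing: 33.75
  Toys: 73.00

Highest: Toys (73.00)
Lowest: Food (28.00)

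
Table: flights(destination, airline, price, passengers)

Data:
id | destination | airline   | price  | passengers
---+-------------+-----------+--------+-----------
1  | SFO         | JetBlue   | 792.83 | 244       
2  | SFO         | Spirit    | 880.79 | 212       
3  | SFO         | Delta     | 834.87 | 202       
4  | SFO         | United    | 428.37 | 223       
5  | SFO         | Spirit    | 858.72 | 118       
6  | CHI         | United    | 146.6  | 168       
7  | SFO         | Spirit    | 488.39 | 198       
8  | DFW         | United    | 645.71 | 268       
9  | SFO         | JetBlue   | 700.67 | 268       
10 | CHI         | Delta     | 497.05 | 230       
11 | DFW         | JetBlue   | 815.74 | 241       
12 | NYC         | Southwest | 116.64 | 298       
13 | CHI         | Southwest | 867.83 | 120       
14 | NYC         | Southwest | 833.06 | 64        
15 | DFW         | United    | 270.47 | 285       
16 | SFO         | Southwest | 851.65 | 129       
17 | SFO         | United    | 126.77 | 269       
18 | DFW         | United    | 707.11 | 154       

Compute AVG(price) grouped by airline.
SELECT airline, AVG(price) as result
FROM flights
GROUP BY airline

Result:
  Delta: 665.96
  JetBlue: 769.75
  Southwest: 667.30
  Spirit: 742.63
  United: 387.51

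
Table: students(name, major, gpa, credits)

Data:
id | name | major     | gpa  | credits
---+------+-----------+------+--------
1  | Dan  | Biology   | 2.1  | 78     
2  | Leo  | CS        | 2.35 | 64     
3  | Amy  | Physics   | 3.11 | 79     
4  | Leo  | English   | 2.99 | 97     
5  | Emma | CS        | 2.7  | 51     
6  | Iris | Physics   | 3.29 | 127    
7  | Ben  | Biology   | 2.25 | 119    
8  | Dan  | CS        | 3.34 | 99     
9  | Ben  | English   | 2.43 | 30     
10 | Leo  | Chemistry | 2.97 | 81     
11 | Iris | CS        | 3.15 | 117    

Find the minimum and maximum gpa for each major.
SELECT major, MIN(gpa), MAX(gpa)
FROM students
GROUP BY major

Result:
  Biology: min=2.10, max=2.25
  CS: min=2.35, max=3.34
  Chemistry: min=2.97, max=2.97
  English: min=2.43, max=2.99
  Physics: min=3.11, max=3.29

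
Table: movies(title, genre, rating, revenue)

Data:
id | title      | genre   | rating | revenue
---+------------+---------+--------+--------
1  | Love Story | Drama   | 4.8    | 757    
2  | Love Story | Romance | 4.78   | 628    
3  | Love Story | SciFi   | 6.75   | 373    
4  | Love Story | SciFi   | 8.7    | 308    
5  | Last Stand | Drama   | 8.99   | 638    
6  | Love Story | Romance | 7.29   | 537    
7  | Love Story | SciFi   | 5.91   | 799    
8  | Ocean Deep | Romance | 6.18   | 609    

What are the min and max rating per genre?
SELECT genre, MIN(rating), MAX(rating)
FROM movies
GROUP BY genre

Result:
  Drama: min=4.80, max=8.99
  Romance: min=4.78, max=7.29
  SciFi: min=5.91, max=8.70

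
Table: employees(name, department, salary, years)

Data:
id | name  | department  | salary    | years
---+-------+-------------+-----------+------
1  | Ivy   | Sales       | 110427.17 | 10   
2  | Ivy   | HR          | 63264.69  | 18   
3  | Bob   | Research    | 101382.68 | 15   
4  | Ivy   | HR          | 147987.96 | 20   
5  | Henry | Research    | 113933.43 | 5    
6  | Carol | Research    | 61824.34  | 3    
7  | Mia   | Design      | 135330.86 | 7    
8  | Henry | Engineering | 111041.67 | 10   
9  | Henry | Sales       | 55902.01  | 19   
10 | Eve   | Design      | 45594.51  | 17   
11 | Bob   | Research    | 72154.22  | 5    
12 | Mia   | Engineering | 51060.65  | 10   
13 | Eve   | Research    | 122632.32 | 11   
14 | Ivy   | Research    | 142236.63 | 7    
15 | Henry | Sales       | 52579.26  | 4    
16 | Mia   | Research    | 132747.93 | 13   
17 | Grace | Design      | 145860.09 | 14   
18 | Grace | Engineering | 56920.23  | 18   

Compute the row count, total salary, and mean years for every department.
SELECT department,
       COUNT(*) as cnt,
       SUM(salary) as total_salary,
       AVG(years) as avg_years
FROM employees
GROUP BY department

Result:
  Design: 3 records, 326785.46 total salary, 12.67 avg years
  Engineering: 3 records, 219022.55 total salary, 12.67 avg years
  HR: 2 records, 211252.65 total salary, 19.00 avg years
  Research: 7 records, 746911.55 total salary, 8.43 avg years
  Sales: 3 records, 218908.44 total salary, 11.00 avg years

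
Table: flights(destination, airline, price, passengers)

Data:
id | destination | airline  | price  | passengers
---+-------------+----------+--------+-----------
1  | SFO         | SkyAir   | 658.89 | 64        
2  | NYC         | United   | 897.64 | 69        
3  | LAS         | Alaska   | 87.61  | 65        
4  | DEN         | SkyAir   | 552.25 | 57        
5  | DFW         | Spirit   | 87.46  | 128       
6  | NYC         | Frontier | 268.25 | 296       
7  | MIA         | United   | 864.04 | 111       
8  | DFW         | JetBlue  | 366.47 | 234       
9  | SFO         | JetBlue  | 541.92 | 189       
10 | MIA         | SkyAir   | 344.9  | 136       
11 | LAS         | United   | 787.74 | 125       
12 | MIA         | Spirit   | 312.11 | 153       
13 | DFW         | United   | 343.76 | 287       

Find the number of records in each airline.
SELECT airline, COUNT(*) as count
FROM flights
GROUP BY airline

Result:
  Alaska: 1
  Frontier: 1
  JetBlue: 2
  SkyAir: 3
  Spirit: 2
  United: 4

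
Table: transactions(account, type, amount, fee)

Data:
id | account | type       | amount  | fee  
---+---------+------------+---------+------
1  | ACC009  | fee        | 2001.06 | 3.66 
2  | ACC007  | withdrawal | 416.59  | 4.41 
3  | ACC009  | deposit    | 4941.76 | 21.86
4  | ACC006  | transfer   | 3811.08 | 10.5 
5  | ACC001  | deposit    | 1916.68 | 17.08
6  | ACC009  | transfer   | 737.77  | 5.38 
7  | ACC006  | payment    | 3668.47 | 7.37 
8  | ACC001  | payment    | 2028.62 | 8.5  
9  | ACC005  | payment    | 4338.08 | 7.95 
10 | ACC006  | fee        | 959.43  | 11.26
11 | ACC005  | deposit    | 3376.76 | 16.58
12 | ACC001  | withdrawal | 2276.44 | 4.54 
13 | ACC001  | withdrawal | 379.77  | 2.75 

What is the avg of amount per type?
SELECT type, AVG(amount) as result
FROM transactions
GROUP BY type

Result:
  deposit: 3411.73
  fee: 1480.25
  payment: 3345.06
  transfer: 2274.43
  withdrawal: 1024.27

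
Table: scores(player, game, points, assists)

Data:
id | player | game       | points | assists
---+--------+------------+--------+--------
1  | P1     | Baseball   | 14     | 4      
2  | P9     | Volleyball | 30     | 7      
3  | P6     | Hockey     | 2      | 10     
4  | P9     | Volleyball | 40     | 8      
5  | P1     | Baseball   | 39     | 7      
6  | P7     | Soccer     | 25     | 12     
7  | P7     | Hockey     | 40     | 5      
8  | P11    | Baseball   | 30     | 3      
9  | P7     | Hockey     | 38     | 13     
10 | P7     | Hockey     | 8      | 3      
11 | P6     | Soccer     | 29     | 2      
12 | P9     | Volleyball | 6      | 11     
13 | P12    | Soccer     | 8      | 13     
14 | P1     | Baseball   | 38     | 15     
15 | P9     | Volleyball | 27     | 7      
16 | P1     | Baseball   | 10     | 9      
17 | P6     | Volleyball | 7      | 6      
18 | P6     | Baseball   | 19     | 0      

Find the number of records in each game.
SELECT game, COUNT(*) as count
FROM scores
GROUP BY game

Result:
  Baseball: 6
  Hockey: 4
  Soccer: 3
  Volleyball: 5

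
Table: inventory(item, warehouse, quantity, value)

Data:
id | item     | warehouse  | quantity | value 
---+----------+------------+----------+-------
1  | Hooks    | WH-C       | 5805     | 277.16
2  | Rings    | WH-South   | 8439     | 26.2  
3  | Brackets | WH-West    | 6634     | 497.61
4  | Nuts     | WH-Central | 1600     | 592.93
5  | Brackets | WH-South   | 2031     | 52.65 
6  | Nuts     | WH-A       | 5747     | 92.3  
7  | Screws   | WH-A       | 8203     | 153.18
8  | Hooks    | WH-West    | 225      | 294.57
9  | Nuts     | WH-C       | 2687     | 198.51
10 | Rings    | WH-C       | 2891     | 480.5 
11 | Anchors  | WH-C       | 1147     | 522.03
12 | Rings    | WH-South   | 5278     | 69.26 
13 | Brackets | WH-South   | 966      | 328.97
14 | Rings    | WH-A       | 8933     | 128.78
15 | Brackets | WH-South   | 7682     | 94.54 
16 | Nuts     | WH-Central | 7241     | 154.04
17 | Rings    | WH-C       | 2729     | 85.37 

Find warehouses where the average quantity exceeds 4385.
SELECT warehouse, AVG(quantity)
FROM inventory
GROUP BY warehouse
HAVING AVG(quantity) > 4385

Result:
  WH-A: avg=7627.67
  WH-Central: avg=4420.50
  WH-South: avg=4879.20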